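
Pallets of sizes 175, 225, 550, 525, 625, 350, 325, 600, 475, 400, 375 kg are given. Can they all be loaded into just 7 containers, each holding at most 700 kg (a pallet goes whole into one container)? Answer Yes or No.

No

Total = 4625 kg; ⌈4625/700⌉ = 7.
The bound of 7 does not rule out 7, but exhaustive search shows no assignment into 7 containers of capacity 700 kg exists — the minimum is 8.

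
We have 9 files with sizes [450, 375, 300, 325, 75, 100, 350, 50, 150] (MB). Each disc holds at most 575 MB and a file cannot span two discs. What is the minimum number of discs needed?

5

Total = 450 + 375 + 350 + 325 + 300 + 150 + 100 + 75 + 50 = 2175 MB.
Lower bound: ⌈2175/575⌉ = 4 discs.
Also, 5 files each exceed 575/2 MB, and no two of those can share a disc, so at least 5 discs are needed.
A packing using 5 discs:
  disc 1: 450 + 100 = 550
  disc 2: 375 + 150 + 50 = 575
  disc 3: 350 + 75 = 425
  disc 4: 325 = 325
  disc 5: 300 = 300
This matches the lower bound, so 5 is optimal.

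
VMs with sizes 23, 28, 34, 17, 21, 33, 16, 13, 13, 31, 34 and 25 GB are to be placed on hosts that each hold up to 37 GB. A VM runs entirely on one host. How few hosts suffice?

9

Total = 34 + 34 + 33 + 31 + 28 + 25 + 23 + 21 + 17 + 16 + 13 + 13 = 288 GB.
Lower bound: ⌈288/37⌉ = 8 hosts.
A packing using 9 hosts:
  host 1: 34 = 34
  host 2: 34 = 34
  host 3: 33 = 33
  host 4: 31 = 31
  host 5: 28 = 28
  host 6: 25 = 25
  host 7: 23 + 13 = 36
  host 8: 21 + 16 = 37
  host 9: 17 + 13 = 30
No arrangement into 8 hosts stays within capacity, so 9 is optimal.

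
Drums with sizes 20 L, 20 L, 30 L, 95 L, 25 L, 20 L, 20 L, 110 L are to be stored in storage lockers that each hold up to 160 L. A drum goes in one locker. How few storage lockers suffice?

3

Total = 110 + 95 + 30 + 25 + 20 + 20 + 20 + 20 = 340 L.
Lower bound: ⌈340/160⌉ = 3 storage lockers.
A packing using 3 storage lockers:
  locker 1: 110 + 30 + 20 = 160
  locker 2: 95 + 25 + 20 + 20 = 160
  locker 3: 20 = 20
This matches the lower bound, so 3 is optimal.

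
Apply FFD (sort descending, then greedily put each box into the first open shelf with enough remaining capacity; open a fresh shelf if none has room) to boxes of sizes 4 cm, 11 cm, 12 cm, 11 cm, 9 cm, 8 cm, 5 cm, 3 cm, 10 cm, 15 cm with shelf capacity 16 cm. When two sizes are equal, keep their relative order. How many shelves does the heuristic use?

Sorted descending: 15, 12, 11, 11, 10, 9, 8, 5, 4, 3.
  15 → shelf 1 (new)  [load 15/16]
  12 → shelf 2 (new)  [load 12/16]
  11 → shelf 3 (new)  [load 11/16]
  11 → shelf 4 (new)  [load 11/16]
  10 → shelf 5 (new)  [load 10/16]
  9 → shelf 6 (new)  [load 9/16]
  8 → shelf 7 (new)  [load 8/16]
  5 → shelf 3  [load 16/16]
  4 → shelf 2  [load 16/16]
  3 → shelf 4  [load 14/16]
7 shelves opened.

7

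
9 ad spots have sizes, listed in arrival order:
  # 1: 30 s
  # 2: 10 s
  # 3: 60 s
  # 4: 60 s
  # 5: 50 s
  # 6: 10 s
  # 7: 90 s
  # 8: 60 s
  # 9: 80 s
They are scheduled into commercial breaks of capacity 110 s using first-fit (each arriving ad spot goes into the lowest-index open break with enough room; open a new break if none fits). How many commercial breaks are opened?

5

  30 → break 1 (new)  [load 30/110]
  10 → break 1  [load 40/110]
  60 → break 1  [load 100/110]
  60 → break 2 (new)  [load 60/110]
  50 → break 2  [load 110/110]
  10 → break 1  [load 110/110]
  90 → break 3 (new)  [load 90/110]
  60 → break 4 (new)  [load 60/110]
  80 → break 5 (new)  [load 80/110]
5 commercial breaks opened.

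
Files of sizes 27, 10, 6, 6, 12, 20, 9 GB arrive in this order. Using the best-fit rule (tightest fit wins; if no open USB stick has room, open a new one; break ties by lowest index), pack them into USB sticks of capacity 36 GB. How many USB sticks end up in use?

  27 → USB stick 1 (new)  [load 27/36]
  10 → USB stick 2 (new)  [load 10/36]
  6 → USB stick 1  [load 33/36]
  6 → USB stick 2  [load 16/36]
  12 → USB stick 2  [load 28/36]
  20 → USB stick 3 (new)  [load 20/36]
  9 → USB stick 3  [load 29/36]
3 USB sticks opened.

3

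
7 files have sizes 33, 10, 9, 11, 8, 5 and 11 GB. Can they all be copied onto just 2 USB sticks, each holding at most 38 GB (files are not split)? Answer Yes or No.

No

Total = 87 GB; ⌈87/38⌉ = 3.
At least 3 USB sticks are required, but only 2 are allowed.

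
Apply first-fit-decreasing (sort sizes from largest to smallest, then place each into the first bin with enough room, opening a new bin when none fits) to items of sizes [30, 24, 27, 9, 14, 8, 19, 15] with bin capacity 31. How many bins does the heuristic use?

Sorted descending: 30, 27, 24, 19, 15, 14, 9, 8.
  30 → bin 1 (new)  [load 30/31]
  27 → bin 2 (new)  [load 27/31]
  24 → bin 3 (new)  [load 24/31]
  19 → bin 4 (new)  [load 19/31]
  15 → bin 5 (new)  [load 15/31]
  14 → bin 5  [load 29/31]
  9 → bin 4  [load 28/31]
  8 → bin 6 (new)  [load 8/31]
6 bins opened.

6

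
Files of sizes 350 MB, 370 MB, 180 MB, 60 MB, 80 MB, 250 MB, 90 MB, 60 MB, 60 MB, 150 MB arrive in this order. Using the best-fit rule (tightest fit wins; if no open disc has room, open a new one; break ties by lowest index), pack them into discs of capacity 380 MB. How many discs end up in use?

5

  350 → disc 1 (new)  [load 350/380]
  370 → disc 2 (new)  [load 370/380]
  180 → disc 3 (new)  [load 180/380]
  60 → disc 3  [load 240/380]
  80 → disc 3  [load 320/380]
  250 → disc 4 (new)  [load 250/380]
  90 → disc 4  [load 340/380]
  60 → disc 3  [load 380/380]
  60 → disc 5 (new)  [load 60/380]
  150 → disc 5  [load 210/380]
5 discs opened.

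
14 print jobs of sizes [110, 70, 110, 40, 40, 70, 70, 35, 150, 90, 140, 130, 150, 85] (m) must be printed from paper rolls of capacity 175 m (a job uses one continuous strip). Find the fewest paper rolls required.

9

Total = 150 + 150 + 140 + 130 + 110 + 110 + 90 + 85 + 70 + 70 + 70 + 40 + 40 + 35 = 1290 m.
Lower bound: ⌈1290/175⌉ = 8 paper rolls.
A packing using 9 paper rolls:
  roll 1: 150 = 150
  roll 2: 150 = 150
  roll 3: 140 + 35 = 175
  roll 4: 130 + 40 = 170
  roll 5: 110 + 40 = 150
  roll 6: 110 = 110
  roll 7: 90 + 85 = 175
  roll 8: 70 + 70 = 140
  roll 9: 70 = 70
No arrangement into 8 paper rolls stays within capacity, so 9 is optimal.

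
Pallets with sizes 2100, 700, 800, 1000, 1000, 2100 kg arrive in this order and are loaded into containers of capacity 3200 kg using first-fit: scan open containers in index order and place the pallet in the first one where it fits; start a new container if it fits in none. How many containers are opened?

3

  2100 → container 1 (new)  [load 2100/3200]
  700 → container 1  [load 2800/3200]
  800 → container 2 (new)  [load 800/3200]
  1000 → container 2  [load 1800/3200]
  1000 → container 2  [load 2800/3200]
  2100 → container 3 (new)  [load 2100/3200]
3 containers opened.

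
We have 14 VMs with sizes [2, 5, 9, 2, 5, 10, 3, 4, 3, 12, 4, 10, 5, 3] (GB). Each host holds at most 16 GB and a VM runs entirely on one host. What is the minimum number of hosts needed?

5

Total = 12 + 10 + 10 + 9 + 5 + 5 + 5 + 4 + 4 + 3 + 3 + 3 + 2 + 2 = 77 GB.
Lower bound: ⌈77/16⌉ = 5 hosts.
A packing using 5 hosts:
  host 1: 12 + 4 = 16
  host 2: 10 + 5 = 15
  host 3: 10 + 5 = 15
  host 4: 9 + 5 + 2 = 16
  host 5: 4 + 3 + 3 + 3 + 2 = 15
This matches the lower bound, so 5 is optimal.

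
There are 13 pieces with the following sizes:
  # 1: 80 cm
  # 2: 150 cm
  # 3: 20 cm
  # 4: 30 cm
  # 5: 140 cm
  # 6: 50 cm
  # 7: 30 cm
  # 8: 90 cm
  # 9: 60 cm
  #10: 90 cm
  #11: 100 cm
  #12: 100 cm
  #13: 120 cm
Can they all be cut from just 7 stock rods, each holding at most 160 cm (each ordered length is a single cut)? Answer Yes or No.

Total = 1060 cm; ⌈1060/160⌉ = 7.
The bound of 7 does not rule out 7, but exhaustive search shows no assignment into 7 stock rods of capacity 160 cm exists — the minimum is 8.

No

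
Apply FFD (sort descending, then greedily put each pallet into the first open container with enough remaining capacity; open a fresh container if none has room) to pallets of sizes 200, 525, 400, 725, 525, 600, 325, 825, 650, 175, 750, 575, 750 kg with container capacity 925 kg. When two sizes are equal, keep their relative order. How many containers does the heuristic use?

Sorted descending: 825, 750, 750, 725, 650, 600, 575, 525, 525, 400, 325, 200, 175.
  825 → container 1 (new)  [load 825/925]
  750 → container 2 (new)  [load 750/925]
  750 → container 3 (new)  [load 750/925]
  725 → container 4 (new)  [load 725/925]
  650 → container 5 (new)  [load 650/925]
  600 → container 6 (new)  [load 600/925]
  575 → container 7 (new)  [load 575/925]
  525 → container 8 (new)  [load 525/925]
  525 → container 9 (new)  [load 525/925]
  400 → container 8  [load 925/925]
  325 → container 6  [load 925/925]
  200 → container 4  [load 925/925]
  175 → container 2  [load 925/925]
9 containers opened.

9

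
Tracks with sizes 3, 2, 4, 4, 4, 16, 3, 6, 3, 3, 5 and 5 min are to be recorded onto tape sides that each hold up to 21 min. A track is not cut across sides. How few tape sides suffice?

3

Total = 16 + 6 + 5 + 5 + 4 + 4 + 4 + 3 + 3 + 3 + 3 + 2 = 58 min.
Lower bound: ⌈58/21⌉ = 3 tape sides.
A packing using 3 tape sides:
  side 1: 16 + 5 = 21
  side 2: 6 + 5 + 4 + 4 + 2 = 21
  side 3: 4 + 3 + 3 + 3 + 3 = 16
This matches the lower bound, so 3 is optimal.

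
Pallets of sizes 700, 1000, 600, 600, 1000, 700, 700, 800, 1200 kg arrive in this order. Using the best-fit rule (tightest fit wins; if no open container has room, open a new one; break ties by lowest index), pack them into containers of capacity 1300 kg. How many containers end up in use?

  700 → container 1 (new)  [load 700/1300]
  1000 → container 2 (new)  [load 1000/1300]
  600 → container 1  [load 1300/1300]
  600 → container 3 (new)  [load 600/1300]
  1000 → container 4 (new)  [load 1000/1300]
  700 → container 3  [load 1300/1300]
  700 → container 5 (new)  [load 700/1300]
  800 → container 6 (new)  [load 800/1300]
  1200 → container 7 (new)  [load 1200/1300]
7 containers opened.

7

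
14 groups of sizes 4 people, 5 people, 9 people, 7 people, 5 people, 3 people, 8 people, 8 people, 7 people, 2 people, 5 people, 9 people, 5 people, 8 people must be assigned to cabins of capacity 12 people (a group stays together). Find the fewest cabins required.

8

Total = 9 + 9 + 8 + 8 + 8 + 7 + 7 + 5 + 5 + 5 + 5 + 4 + 3 + 2 = 85 people.
Lower bound: ⌈85/12⌉ = 8 cabins.
A packing using 8 cabins:
  cabin 1: 9 + 3 = 12
  cabin 2: 9 + 2 = 11
  cabin 3: 8 + 4 = 12
  cabin 4: 8 = 8
  cabin 5: 8 = 8
  cabin 6: 7 + 5 = 12
  cabin 7: 7 + 5 = 12
  cabin 8: 5 + 5 = 10
This matches the lower bound, so 8 is optimal.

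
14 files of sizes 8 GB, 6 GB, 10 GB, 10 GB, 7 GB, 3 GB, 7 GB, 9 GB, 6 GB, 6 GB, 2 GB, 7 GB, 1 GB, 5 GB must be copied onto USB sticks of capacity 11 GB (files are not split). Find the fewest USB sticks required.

Total = 10 + 10 + 9 + 8 + 7 + 7 + 7 + 6 + 6 + 6 + 5 + 3 + 2 + 1 = 87 GB.
Lower bound: ⌈87/11⌉ = 8 USB sticks.
Also, 10 files each exceed 11/2 GB, and no two of those can share a USB stick, so at least 10 USB sticks are needed.
A packing using 10 USB sticks:
  USB stick 1: 10 + 1 = 11
  USB stick 2: 10 = 10
  USB stick 3: 9 + 2 = 11
  USB stick 4: 8 + 3 = 11
  USB stick 5: 7 = 7
  USB stick 6: 7 = 7
  USB stick 7: 7 = 7
  USB stick 8: 6 + 5 = 11
  USB stick 9: 6 = 6
  USB stick 10: 6 = 6
This matches the lower bound, so 10 is optimal.

10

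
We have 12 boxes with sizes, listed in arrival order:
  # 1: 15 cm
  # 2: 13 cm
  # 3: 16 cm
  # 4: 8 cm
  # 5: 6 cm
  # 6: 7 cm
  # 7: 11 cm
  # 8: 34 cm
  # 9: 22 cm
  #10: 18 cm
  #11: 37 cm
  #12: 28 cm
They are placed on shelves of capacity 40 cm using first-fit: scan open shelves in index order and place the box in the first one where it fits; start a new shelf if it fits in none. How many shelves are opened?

  15 → shelf 1 (new)  [load 15/40]
  13 → shelf 1  [load 28/40]
  16 → shelf 2 (new)  [load 16/40]
  8 → shelf 1  [load 36/40]
  6 → shelf 2  [load 22/40]
  7 → shelf 2  [load 29/40]
  11 → shelf 2  [load 40/40]
  34 → shelf 3 (new)  [load 34/40]
  22 → shelf 4 (new)  [load 22/40]
  18 → shelf 4  [load 40/40]
  37 → shelf 5 (new)  [load 37/40]
  28 → shelf 6 (new)  [load 28/40]
6 shelves opened.

6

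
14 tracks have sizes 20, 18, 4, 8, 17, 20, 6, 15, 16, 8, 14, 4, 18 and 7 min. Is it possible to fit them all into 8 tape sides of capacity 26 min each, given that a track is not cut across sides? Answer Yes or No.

A valid assignment using 8 tape sides:
  side 1: 20 + 6 = 26
  side 2: 20 + 4 = 24
  side 3: 18 + 8 = 26
  side 4: 18 + 8 = 26
  side 5: 17 + 7 = 24
  side 6: 16 + 4 = 20
  side 7: 15 = 15
  side 8: 14 = 14
Every load is within 26 min, so 8 tape sides suffice.

Yes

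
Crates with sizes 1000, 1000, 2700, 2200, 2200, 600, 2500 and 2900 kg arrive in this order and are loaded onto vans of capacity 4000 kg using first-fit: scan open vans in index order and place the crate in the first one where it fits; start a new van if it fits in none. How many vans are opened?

  1000 → van 1 (new)  [load 1000/4000]
  1000 → van 1  [load 2000/4000]
  2700 → van 2 (new)  [load 2700/4000]
  2200 → van 3 (new)  [load 2200/4000]
  2200 → van 4 (new)  [load 2200/4000]
  600 → van 1  [load 2600/4000]
  2500 → van 5 (new)  [load 2500/4000]
  2900 → van 6 (new)  [load 2900/4000]
6 vans opened.

6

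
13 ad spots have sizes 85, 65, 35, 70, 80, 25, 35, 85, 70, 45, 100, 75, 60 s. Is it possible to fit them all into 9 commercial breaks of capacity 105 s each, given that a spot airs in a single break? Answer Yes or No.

A valid assignment using 9 commercial breaks:
  break 1: 100 = 100
  break 2: 85 = 85
  break 3: 85 = 85
  break 4: 80 + 25 = 105
  break 5: 75 = 75
  break 6: 70 + 35 = 105
  break 7: 70 + 35 = 105
  break 8: 65 = 65
  break 9: 60 + 45 = 105
Every load is within 105 s, so 9 commercial breaks suffice.

Yes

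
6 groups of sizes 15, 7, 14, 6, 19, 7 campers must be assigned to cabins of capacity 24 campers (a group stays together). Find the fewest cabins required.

Total = 19 + 15 + 14 + 7 + 7 + 6 = 68 campers.
Lower bound: ⌈68/24⌉ = 3 cabins.
A packing using 4 cabins:
  cabin 1: 19 = 19
  cabin 2: 15 + 7 = 22
  cabin 3: 14 + 7 = 21
  cabin 4: 6 = 6
No arrangement into 3 cabins stays within capacity, so 4 is optimal.

4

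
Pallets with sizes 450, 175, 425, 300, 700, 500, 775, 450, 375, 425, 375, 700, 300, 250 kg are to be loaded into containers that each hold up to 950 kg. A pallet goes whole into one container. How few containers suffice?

Total = 775 + 700 + 700 + 500 + 450 + 450 + 425 + 425 + 375 + 375 + 300 + 300 + 250 + 175 = 6200 kg.
Lower bound: ⌈6200/950⌉ = 7 containers.
A packing using 8 containers:
  container 1: 775 + 175 = 950
  container 2: 700 + 250 = 950
  container 3: 700 = 700
  container 4: 500 + 450 = 950
  container 5: 450 + 425 = 875
  container 6: 425 + 375 = 800
  container 7: 375 + 300 = 675
  container 8: 300 = 300
No arrangement into 7 containers stays within capacity, so 8 is optimal.

8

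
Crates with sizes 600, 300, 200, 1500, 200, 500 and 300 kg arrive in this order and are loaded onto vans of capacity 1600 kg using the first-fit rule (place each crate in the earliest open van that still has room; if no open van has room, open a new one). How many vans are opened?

3

  600 → van 1 (new)  [load 600/1600]
  300 → van 1  [load 900/1600]
  200 → van 1  [load 1100/1600]
  1500 → van 2 (new)  [load 1500/1600]
  200 → van 1  [load 1300/1600]
  500 → van 3 (new)  [load 500/1600]
  300 → van 1  [load 1600/1600]
3 vans opened.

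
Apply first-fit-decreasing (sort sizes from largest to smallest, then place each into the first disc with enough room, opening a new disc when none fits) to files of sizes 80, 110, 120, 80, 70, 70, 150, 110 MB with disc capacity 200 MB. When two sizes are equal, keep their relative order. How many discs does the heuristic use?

5

Sorted descending: 150, 120, 110, 110, 80, 80, 70, 70.
  150 → disc 1 (new)  [load 150/200]
  120 → disc 2 (new)  [load 120/200]
  110 → disc 3 (new)  [load 110/200]
  110 → disc 4 (new)  [load 110/200]
  80 → disc 2  [load 200/200]
  80 → disc 3  [load 190/200]
  70 → disc 4  [load 180/200]
  70 → disc 5 (new)  [load 70/200]
5 discs opened.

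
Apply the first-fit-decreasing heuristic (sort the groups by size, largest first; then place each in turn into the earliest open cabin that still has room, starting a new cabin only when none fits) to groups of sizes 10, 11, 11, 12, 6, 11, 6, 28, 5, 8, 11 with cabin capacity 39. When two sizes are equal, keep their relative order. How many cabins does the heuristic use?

Sorted descending: 28, 12, 11, 11, 11, 11, 10, 8, 6, 6, 5.
  28 → cabin 1 (new)  [load 28/39]
  12 → cabin 2 (new)  [load 12/39]
  11 → cabin 1  [load 39/39]
  11 → cabin 2  [load 23/39]
  11 → cabin 2  [load 34/39]
  11 → cabin 3 (new)  [load 11/39]
  10 → cabin 3  [load 21/39]
  8 → cabin 3  [load 29/39]
  6 → cabin 3  [load 35/39]
  6 → cabin 4 (new)  [load 6/39]
  5 → cabin 2  [load 39/39]
4 cabins opened.

4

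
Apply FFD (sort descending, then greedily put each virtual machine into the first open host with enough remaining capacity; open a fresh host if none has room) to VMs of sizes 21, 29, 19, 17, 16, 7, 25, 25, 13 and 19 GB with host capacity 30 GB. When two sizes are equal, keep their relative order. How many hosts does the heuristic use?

8

Sorted descending: 29, 25, 25, 21, 19, 19, 17, 16, 13, 7.
  29 → host 1 (new)  [load 29/30]
  25 → host 2 (new)  [load 25/30]
  25 → host 3 (new)  [load 25/30]
  21 → host 4 (new)  [load 21/30]
  19 → host 5 (new)  [load 19/30]
  19 → host 6 (new)  [load 19/30]
  17 → host 7 (new)  [load 17/30]
  16 → host 8 (new)  [load 16/30]
  13 → host 7  [load 30/30]
  7 → host 4  [load 28/30]
8 hosts opened.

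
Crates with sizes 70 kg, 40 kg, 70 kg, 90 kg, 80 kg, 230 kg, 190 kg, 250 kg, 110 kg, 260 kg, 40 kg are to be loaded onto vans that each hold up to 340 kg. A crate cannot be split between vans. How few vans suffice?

5

Total = 260 + 250 + 230 + 190 + 110 + 90 + 80 + 70 + 70 + 40 + 40 = 1430 kg.
Lower bound: ⌈1430/340⌉ = 5 vans.
A packing using 5 vans:
  van 1: 260 + 80 = 340
  van 2: 250 + 90 = 340
  van 3: 230 + 110 = 340
  van 4: 190 + 70 + 70 = 330
  van 5: 40 + 40 = 80
This matches the lower bound, so 5 is optimal.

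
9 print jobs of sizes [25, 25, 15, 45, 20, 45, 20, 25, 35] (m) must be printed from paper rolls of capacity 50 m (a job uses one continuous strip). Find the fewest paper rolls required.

Total = 45 + 45 + 35 + 25 + 25 + 25 + 20 + 20 + 15 = 255 m.
Lower bound: ⌈255/50⌉ = 6 paper rolls.
A packing using 6 paper rolls:
  roll 1: 45 = 45
  roll 2: 45 = 45
  roll 3: 35 + 15 = 50
  roll 4: 25 + 25 = 50
  roll 5: 25 + 20 = 45
  roll 6: 20 = 20
This matches the lower bound, so 6 is optimal.

6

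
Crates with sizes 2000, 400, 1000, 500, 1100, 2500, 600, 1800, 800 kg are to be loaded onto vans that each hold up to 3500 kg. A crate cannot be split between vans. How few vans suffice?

4

Total = 2500 + 2000 + 1800 + 1100 + 1000 + 800 + 600 + 500 + 400 = 10700 kg.
Lower bound: ⌈10700/3500⌉ = 4 vans.
A packing using 4 vans:
  van 1: 2500 + 1000 = 3500
  van 2: 2000 + 1100 + 400 = 3500
  van 3: 1800 + 800 + 600 = 3200
  van 4: 500 = 500
This matches the lower bound, so 4 is optimal.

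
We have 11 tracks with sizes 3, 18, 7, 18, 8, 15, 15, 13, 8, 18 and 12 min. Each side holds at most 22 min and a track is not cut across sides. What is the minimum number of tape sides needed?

Total = 18 + 18 + 18 + 15 + 15 + 13 + 12 + 8 + 8 + 7 + 3 = 135 min.
Lower bound: ⌈135/22⌉ = 7 tape sides.
A packing using 7 tape sides:
  side 1: 18 + 3 = 21
  side 2: 18 = 18
  side 3: 18 = 18
  side 4: 15 + 7 = 22
  side 5: 15 = 15
  side 6: 13 + 8 = 21
  side 7: 12 + 8 = 20
This matches the lower bound, so 7 is optimal.

7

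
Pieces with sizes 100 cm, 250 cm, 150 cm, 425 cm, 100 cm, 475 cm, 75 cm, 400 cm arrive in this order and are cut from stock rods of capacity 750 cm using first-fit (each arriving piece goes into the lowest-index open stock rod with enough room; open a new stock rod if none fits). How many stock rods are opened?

  100 → stock rod 1 (new)  [load 100/750]
  250 → stock rod 1  [load 350/750]
  150 → stock rod 1  [load 500/750]
  425 → stock rod 2 (new)  [load 425/750]
  100 → stock rod 1  [load 600/750]
  475 → stock rod 3 (new)  [load 475/750]
  75 → stock rod 1  [load 675/750]
  400 → stock rod 4 (new)  [load 400/750]
4 stock rods opened.

4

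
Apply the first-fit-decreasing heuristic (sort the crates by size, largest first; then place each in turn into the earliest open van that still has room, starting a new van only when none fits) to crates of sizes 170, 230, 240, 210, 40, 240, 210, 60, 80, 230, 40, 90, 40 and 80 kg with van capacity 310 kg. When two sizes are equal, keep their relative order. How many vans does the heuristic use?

Sorted descending: 240, 240, 230, 230, 210, 210, 170, 90, 80, 80, 60, 40, 40, 40.
  240 → van 1 (new)  [load 240/310]
  240 → van 2 (new)  [load 240/310]
  230 → van 3 (new)  [load 230/310]
  230 → van 4 (new)  [load 230/310]
  210 → van 5 (new)  [load 210/310]
  210 → van 6 (new)  [load 210/310]
  170 → van 7 (new)  [load 170/310]
  90 → van 5  [load 300/310]
  80 → van 3  [load 310/310]
  80 → van 4  [load 310/310]
  60 → van 1  [load 300/310]
  40 → van 2  [load 280/310]
  40 → van 6  [load 250/310]
  40 → van 6  [load 290/310]
7 vans opened.

7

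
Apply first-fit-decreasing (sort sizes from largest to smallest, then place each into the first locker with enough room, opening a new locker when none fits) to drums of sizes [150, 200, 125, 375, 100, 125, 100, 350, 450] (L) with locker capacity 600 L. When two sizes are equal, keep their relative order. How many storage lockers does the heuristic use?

Sorted descending: 450, 375, 350, 200, 150, 125, 125, 100, 100.
  450 → locker 1 (new)  [load 450/600]
  375 → locker 2 (new)  [load 375/600]
  350 → locker 3 (new)  [load 350/600]
  200 → locker 2  [load 575/600]
  150 → locker 1  [load 600/600]
  125 → locker 3  [load 475/600]
  125 → locker 3  [load 600/600]
  100 → locker 4 (new)  [load 100/600]
  100 → locker 4  [load 200/600]
4 storage lockers opened.

4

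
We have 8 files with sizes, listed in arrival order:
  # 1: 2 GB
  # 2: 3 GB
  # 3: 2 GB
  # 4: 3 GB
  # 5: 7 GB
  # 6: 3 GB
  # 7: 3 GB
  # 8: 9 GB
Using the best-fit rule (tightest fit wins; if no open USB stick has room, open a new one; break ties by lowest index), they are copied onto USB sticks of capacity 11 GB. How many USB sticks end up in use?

  2 → USB stick 1 (new)  [load 2/11]
  3 → USB stick 1  [load 5/11]
  2 → USB stick 1  [load 7/11]
  3 → USB stick 1  [load 10/11]
  7 → USB stick 2 (new)  [load 7/11]
  3 → USB stick 2  [load 10/11]
  3 → USB stick 3 (new)  [load 3/11]
  9 → USB stick 4 (new)  [load 9/11]
4 USB sticks opened.

4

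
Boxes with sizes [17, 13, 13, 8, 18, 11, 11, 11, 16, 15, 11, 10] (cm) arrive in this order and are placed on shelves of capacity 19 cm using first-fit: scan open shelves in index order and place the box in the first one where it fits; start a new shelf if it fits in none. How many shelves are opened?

  17 → shelf 1 (new)  [load 17/19]
  13 → shelf 2 (new)  [load 13/19]
  13 → shelf 3 (new)  [load 13/19]
  8 → shelf 4 (new)  [load 8/19]
  18 → shelf 5 (new)  [load 18/19]
  11 → shelf 4  [load 19/19]
  11 → shelf 6 (new)  [load 11/19]
  11 → shelf 7 (new)  [load 11/19]
  16 → shelf 8 (new)  [load 16/19]
  15 → shelf 9 (new)  [load 15/19]
  11 → shelf 10 (new)  [load 11/19]
  10 → shelf 11 (new)  [load 10/19]
11 shelves opened.

11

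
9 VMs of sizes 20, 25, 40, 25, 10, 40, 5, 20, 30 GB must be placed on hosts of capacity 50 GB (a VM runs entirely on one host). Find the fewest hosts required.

5

Total = 40 + 40 + 30 + 25 + 25 + 20 + 20 + 10 + 5 = 215 GB.
Lower bound: ⌈215/50⌉ = 5 hosts.
A packing using 5 hosts:
  host 1: 40 + 10 = 50
  host 2: 40 + 5 = 45
  host 3: 30 + 20 = 50
  host 4: 25 + 25 = 50
  host 5: 20 = 20
This matches the lower bound, so 5 is optimal.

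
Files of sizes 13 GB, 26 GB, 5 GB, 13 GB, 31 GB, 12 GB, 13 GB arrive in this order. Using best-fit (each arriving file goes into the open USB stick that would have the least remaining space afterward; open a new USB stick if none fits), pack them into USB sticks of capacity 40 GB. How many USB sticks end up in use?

  13 → USB stick 1 (new)  [load 13/40]
  26 → USB stick 1  [load 39/40]
  5 → USB stick 2 (new)  [load 5/40]
  13 → USB stick 2  [load 18/40]
  31 → USB stick 3 (new)  [load 31/40]
  12 → USB stick 2  [load 30/40]
  13 → USB stick 4 (new)  [load 13/40]
4 USB sticks opened.

4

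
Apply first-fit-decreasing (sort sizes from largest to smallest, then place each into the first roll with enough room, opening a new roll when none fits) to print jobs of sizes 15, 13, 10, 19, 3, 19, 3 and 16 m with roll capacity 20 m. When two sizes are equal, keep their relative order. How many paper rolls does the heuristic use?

Sorted descending: 19, 19, 16, 15, 13, 10, 3, 3.
  19 → roll 1 (new)  [load 19/20]
  19 → roll 2 (new)  [load 19/20]
  16 → roll 3 (new)  [load 16/20]
  15 → roll 4 (new)  [load 15/20]
  13 → roll 5 (new)  [load 13/20]
  10 → roll 6 (new)  [load 10/20]
  3 → roll 3  [load 19/20]
  3 → roll 4  [load 18/20]
6 paper rolls opened.

6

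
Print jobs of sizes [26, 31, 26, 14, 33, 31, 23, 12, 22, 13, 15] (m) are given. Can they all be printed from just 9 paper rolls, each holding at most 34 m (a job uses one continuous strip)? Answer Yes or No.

Yes

A valid assignment using 9 paper rolls:
  roll 1: 33 = 33
  roll 2: 31 = 31
  roll 3: 31 = 31
  roll 4: 26 = 26
  roll 5: 26 = 26
  roll 6: 23 = 23
  roll 7: 22 + 12 = 34
  roll 8: 15 + 14 = 29
  roll 9: 13 = 13
Every load is within 34 m, so 9 paper rolls suffice.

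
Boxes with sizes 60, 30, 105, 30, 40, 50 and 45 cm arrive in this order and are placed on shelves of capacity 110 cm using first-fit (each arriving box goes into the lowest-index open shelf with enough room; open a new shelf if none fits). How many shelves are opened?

4

  60 → shelf 1 (new)  [load 60/110]
  30 → shelf 1  [load 90/110]
  105 → shelf 2 (new)  [load 105/110]
  30 → shelf 3 (new)  [load 30/110]
  40 → shelf 3  [load 70/110]
  50 → shelf 4 (new)  [load 50/110]
  45 → shelf 4  [load 95/110]
4 shelves opened.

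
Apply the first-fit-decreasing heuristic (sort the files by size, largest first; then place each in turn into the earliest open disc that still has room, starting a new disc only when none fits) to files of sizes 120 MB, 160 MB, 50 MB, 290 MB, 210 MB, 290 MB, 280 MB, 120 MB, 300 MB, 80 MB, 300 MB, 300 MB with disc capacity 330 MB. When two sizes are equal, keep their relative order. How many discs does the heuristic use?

9

Sorted descending: 300, 300, 300, 290, 290, 280, 210, 160, 120, 120, 80, 50.
  300 → disc 1 (new)  [load 300/330]
  300 → disc 2 (new)  [load 300/330]
  300 → disc 3 (new)  [load 300/330]
  290 → disc 4 (new)  [load 290/330]
  290 → disc 5 (new)  [load 290/330]
  280 → disc 6 (new)  [load 280/330]
  210 → disc 7 (new)  [load 210/330]
  160 → disc 8 (new)  [load 160/330]
  120 → disc 7  [load 330/330]
  120 → disc 8  [load 280/330]
  80 → disc 9 (new)  [load 80/330]
  50 → disc 6  [load 330/330]
9 discs opened.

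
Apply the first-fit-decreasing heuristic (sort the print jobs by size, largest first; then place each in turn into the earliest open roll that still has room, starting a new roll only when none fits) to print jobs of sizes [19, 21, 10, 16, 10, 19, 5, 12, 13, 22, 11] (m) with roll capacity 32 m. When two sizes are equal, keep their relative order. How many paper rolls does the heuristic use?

5

Sorted descending: 22, 21, 19, 19, 16, 13, 12, 11, 10, 10, 5.
  22 → roll 1 (new)  [load 22/32]
  21 → roll 2 (new)  [load 21/32]
  19 → roll 3 (new)  [load 19/32]
  19 → roll 4 (new)  [load 19/32]
  16 → roll 5 (new)  [load 16/32]
  13 → roll 3  [load 32/32]
  12 → roll 4  [load 31/32]
  11 → roll 2  [load 32/32]
  10 → roll 1  [load 32/32]
  10 → roll 5  [load 26/32]
  5 → roll 5  [load 31/32]
5 paper rolls opened.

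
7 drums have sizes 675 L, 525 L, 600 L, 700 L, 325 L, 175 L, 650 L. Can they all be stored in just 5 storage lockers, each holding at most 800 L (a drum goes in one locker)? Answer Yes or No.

Total = 3650 L; ⌈3650/800⌉ = 5.
The bound of 5 does not rule out 5, but exhaustive search shows no assignment into 5 storage lockers of capacity 800 L exists — the minimum is 6.

No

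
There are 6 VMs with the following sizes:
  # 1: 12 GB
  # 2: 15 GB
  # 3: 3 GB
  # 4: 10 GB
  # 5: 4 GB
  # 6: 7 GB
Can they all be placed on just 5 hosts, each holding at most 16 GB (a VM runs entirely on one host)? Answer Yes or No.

A valid assignment using 4 hosts:
  host 1: 15 = 15
  host 2: 12 + 4 = 16
  host 3: 10 + 3 = 13
  host 4: 7 = 7
That uses only 4 ≤ 5, so 5 hosts are enough.

Yes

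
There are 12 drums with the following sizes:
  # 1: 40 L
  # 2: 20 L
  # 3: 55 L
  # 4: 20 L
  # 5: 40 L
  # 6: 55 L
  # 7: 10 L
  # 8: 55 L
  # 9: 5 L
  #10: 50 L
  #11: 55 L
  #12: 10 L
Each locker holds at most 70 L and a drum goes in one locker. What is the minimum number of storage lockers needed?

Total = 55 + 55 + 55 + 55 + 50 + 40 + 40 + 20 + 20 + 10 + 10 + 5 = 415 L.
Lower bound: ⌈415/70⌉ = 6 storage lockers.
Also, 7 drums each exceed 35 L, and no two of those can share a locker, so at least 7 storage lockers are needed.
A packing using 7 storage lockers:
  locker 1: 55 + 10 + 5 = 70
  locker 2: 55 + 10 = 65
  locker 3: 55 = 55
  locker 4: 55 = 55
  locker 5: 50 + 20 = 70
  locker 6: 40 + 20 = 60
  locker 7: 40 = 40
This matches the lower bound, so 7 is optimal.

7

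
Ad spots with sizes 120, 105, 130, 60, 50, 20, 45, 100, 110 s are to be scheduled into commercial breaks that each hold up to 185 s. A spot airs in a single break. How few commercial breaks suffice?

5

Total = 130 + 120 + 110 + 105 + 100 + 60 + 50 + 45 + 20 = 740 s.
Lower bound: ⌈740/185⌉ = 4 commercial breaks.
Also, 5 ad spots each exceed 185/2 s, and no two of those can share a break, so at least 5 commercial breaks are needed.
A packing using 5 commercial breaks:
  break 1: 130 + 50 = 180
  break 2: 120 + 60 = 180
  break 3: 110 + 45 + 20 = 175
  break 4: 105 = 105
  break 5: 100 = 100
This matches the lower bound, so 5 is optimal.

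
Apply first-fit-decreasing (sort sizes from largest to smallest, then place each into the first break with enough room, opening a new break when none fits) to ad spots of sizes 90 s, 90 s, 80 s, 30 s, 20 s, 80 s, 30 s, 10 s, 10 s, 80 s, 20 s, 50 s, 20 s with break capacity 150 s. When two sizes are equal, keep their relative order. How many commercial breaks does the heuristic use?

Sorted descending: 90, 90, 80, 80, 80, 50, 30, 30, 20, 20, 20, 10, 10.
  90 → break 1 (new)  [load 90/150]
  90 → break 2 (new)  [load 90/150]
  80 → break 3 (new)  [load 80/150]
  80 → break 4 (new)  [load 80/150]
  80 → break 5 (new)  [load 80/150]
  50 → break 1  [load 140/150]
  30 → break 2  [load 120/150]
  30 → break 2  [load 150/150]
  20 → break 3  [load 100/150]
  20 → break 3  [load 120/150]
  20 → break 3  [load 140/150]
  10 → break 1  [load 150/150]
  10 → break 3  [load 150/150]
5 commercial breaks opened.

5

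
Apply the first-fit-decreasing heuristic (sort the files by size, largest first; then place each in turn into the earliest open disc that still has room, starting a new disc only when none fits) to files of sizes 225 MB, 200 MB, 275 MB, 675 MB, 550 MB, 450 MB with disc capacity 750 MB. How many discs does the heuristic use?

Sorted descending: 675, 550, 450, 275, 225, 200.
  675 → disc 1 (new)  [load 675/750]
  550 → disc 2 (new)  [load 550/750]
  450 → disc 3 (new)  [load 450/750]
  275 → disc 3  [load 725/750]
  225 → disc 4 (new)  [load 225/750]
  200 → disc 2  [load 750/750]
4 discs opened.

4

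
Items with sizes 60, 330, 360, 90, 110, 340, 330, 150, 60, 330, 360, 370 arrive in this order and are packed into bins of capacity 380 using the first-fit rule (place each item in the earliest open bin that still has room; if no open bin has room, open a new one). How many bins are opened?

9

  60 → bin 1 (new)  [load 60/380]
  330 → bin 2 (new)  [load 330/380]
  360 → bin 3 (new)  [load 360/380]
  90 → bin 1  [load 150/380]
  110 → bin 1  [load 260/380]
  340 → bin 4 (new)  [load 340/380]
  330 → bin 5 (new)  [load 330/380]
  150 → bin 6 (new)  [load 150/380]
  60 → bin 1  [load 320/380]
  330 → bin 7 (new)  [load 330/380]
  360 → bin 8 (new)  [load 360/380]
  370 → bin 9 (new)  [load 370/380]
9 bins opened.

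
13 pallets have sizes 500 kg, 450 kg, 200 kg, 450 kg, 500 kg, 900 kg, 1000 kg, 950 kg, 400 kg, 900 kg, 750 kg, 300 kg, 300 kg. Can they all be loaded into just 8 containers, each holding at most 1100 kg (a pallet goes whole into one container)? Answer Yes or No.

A valid assignment using 8 containers:
  container 1: 1000 = 1000
  container 2: 950 = 950
  container 3: 900 + 200 = 1100
  container 4: 900 = 900
  container 5: 750 + 300 = 1050
  container 6: 500 + 500 = 1000
  container 7: 450 + 450 = 900
  container 8: 400 + 300 = 700
Every load is within 1100 kg, so 8 containers suffice.

Yes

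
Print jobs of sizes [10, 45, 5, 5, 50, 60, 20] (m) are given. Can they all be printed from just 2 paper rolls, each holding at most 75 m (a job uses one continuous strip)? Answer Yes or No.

Total = 195 m; ⌈195/75⌉ = 3.
At least 3 paper rolls are required, but only 2 are allowed.

No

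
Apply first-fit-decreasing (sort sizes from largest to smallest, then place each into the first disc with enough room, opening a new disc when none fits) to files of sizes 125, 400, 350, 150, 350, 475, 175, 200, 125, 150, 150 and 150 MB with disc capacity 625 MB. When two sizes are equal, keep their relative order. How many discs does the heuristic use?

Sorted descending: 475, 400, 350, 350, 200, 175, 150, 150, 150, 150, 125, 125.
  475 → disc 1 (new)  [load 475/625]
  400 → disc 2 (new)  [load 400/625]
  350 → disc 3 (new)  [load 350/625]
  350 → disc 4 (new)  [load 350/625]
  200 → disc 2  [load 600/625]
  175 → disc 3  [load 525/625]
  150 → disc 1  [load 625/625]
  150 → disc 4  [load 500/625]
  150 → disc 5 (new)  [load 150/625]
  150 → disc 5  [load 300/625]
  125 → disc 4  [load 625/625]
  125 → disc 5  [load 425/625]
5 discs opened.

5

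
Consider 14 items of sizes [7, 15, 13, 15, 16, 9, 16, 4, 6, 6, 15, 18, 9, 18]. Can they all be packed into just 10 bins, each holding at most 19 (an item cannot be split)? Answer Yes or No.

Yes

A valid assignment using 10 bins:
  bin 1: 18 = 18
  bin 2: 18 = 18
  bin 3: 16 = 16
  bin 4: 16 = 16
  bin 5: 15 + 4 = 19
  bin 6: 15 = 15
  bin 7: 15 = 15
  bin 8: 13 + 6 = 19
  bin 9: 9 + 9 = 18
  bin 10: 7 + 6 = 13
Every load is within 19, so 10 bins suffice.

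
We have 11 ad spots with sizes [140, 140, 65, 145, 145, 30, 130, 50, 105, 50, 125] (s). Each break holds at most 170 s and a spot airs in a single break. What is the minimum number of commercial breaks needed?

8

Total = 145 + 145 + 140 + 140 + 130 + 125 + 105 + 65 + 50 + 50 + 30 = 1125 s.
Lower bound: ⌈1125/170⌉ = 7 commercial breaks.
A packing using 8 commercial breaks:
  break 1: 145 = 145
  break 2: 145 = 145
  break 3: 140 + 30 = 170
  break 4: 140 = 140
  break 5: 130 = 130
  break 6: 125 = 125
  break 7: 105 + 65 = 170
  break 8: 50 + 50 = 100
No arrangement into 7 commercial breaks stays within capacity, so 8 is optimal.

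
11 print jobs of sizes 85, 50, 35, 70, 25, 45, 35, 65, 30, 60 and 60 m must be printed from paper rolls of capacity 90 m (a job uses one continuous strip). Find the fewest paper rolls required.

7

Total = 85 + 70 + 65 + 60 + 60 + 50 + 45 + 35 + 35 + 30 + 25 = 560 m.
Lower bound: ⌈560/90⌉ = 7 paper rolls.
A packing using 7 paper rolls:
  roll 1: 85 = 85
  roll 2: 70 = 70
  roll 3: 65 + 25 = 90
  roll 4: 60 + 30 = 90
  roll 5: 60 = 60
  roll 6: 50 + 35 = 85
  roll 7: 45 + 35 = 80
This matches the lower bound, so 7 is optimal.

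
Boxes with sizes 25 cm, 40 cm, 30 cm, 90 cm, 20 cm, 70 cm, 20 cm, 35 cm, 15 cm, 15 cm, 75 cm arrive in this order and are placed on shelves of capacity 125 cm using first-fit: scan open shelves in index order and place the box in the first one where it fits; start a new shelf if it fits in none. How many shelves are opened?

  25 → shelf 1 (new)  [load 25/125]
  40 → shelf 1  [load 65/125]
  30 → shelf 1  [load 95/125]
  90 → shelf 2 (new)  [load 90/125]
  20 → shelf 1  [load 115/125]
  70 → shelf 3 (new)  [load 70/125]
  20 → shelf 2  [load 110/125]
  35 → shelf 3  [load 105/125]
  15 → shelf 2  [load 125/125]
  15 → shelf 3  [load 120/125]
  75 → shelf 4 (new)  [load 75/125]
4 shelves opened.

4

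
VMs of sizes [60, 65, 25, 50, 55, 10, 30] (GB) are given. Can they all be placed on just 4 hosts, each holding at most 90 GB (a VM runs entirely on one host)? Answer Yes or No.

Yes

A valid assignment using 4 hosts:
  host 1: 65 + 25 = 90
  host 2: 60 + 30 = 90
  host 3: 55 + 10 = 65
  host 4: 50 = 50
Every load is within 90 GB, so 4 hosts suffice.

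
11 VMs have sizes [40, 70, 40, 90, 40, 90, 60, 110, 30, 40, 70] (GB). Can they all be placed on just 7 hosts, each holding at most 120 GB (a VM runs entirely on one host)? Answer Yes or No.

A valid assignment using 7 hosts:
  host 1: 110 = 110
  host 2: 90 + 30 = 120
  host 3: 90 = 90
  host 4: 70 + 40 = 110
  host 5: 70 + 40 = 110
  host 6: 60 + 40 = 100
  host 7: 40 = 40
Every load is within 120 GB, so 7 hosts suffice.

Yes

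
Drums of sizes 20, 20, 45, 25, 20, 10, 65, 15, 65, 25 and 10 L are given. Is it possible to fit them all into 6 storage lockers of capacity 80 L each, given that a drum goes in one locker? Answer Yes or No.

A valid assignment using 5 storage lockers:
  locker 1: 65 + 15 = 80
  locker 2: 65 + 10 = 75
  locker 3: 45 + 25 + 10 = 80
  locker 4: 25 + 20 + 20 = 65
  locker 5: 20 = 20
That uses only 5 ≤ 6, so 6 storage lockers are enough.

Yes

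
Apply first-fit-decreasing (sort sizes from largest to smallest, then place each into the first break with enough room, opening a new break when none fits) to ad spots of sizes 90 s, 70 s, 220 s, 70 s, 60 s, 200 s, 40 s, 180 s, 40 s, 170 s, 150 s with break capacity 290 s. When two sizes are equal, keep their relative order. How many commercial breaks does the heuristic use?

5

Sorted descending: 220, 200, 180, 170, 150, 90, 70, 70, 60, 40, 40.
  220 → break 1 (new)  [load 220/290]
  200 → break 2 (new)  [load 200/290]
  180 → break 3 (new)  [load 180/290]
  170 → break 4 (new)  [load 170/290]
  150 → break 5 (new)  [load 150/290]
  90 → break 2  [load 290/290]
  70 → break 1  [load 290/290]
  70 → break 3  [load 250/290]
  60 → break 4  [load 230/290]
  40 → break 3  [load 290/290]
  40 → break 4  [load 270/290]
5 commercial breaks opened.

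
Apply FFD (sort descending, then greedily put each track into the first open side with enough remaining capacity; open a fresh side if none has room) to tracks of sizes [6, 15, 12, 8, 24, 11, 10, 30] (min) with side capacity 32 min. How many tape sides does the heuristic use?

4

Sorted descending: 30, 24, 15, 12, 11, 10, 8, 6.
  30 → side 1 (new)  [load 30/32]
  24 → side 2 (new)  [load 24/32]
  15 → side 3 (new)  [load 15/32]
  12 → side 3  [load 27/32]
  11 → side 4 (new)  [load 11/32]
  10 → side 4  [load 21/32]
  8 → side 2  [load 32/32]
  6 → side 4  [load 27/32]
4 tape sides opened.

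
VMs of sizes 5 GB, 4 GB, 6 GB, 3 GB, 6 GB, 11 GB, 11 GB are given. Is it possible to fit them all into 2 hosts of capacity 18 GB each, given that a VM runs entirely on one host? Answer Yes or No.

No

Total = 46 GB; ⌈46/18⌉ = 3.
At least 3 hosts are required, but only 2 are allowed.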